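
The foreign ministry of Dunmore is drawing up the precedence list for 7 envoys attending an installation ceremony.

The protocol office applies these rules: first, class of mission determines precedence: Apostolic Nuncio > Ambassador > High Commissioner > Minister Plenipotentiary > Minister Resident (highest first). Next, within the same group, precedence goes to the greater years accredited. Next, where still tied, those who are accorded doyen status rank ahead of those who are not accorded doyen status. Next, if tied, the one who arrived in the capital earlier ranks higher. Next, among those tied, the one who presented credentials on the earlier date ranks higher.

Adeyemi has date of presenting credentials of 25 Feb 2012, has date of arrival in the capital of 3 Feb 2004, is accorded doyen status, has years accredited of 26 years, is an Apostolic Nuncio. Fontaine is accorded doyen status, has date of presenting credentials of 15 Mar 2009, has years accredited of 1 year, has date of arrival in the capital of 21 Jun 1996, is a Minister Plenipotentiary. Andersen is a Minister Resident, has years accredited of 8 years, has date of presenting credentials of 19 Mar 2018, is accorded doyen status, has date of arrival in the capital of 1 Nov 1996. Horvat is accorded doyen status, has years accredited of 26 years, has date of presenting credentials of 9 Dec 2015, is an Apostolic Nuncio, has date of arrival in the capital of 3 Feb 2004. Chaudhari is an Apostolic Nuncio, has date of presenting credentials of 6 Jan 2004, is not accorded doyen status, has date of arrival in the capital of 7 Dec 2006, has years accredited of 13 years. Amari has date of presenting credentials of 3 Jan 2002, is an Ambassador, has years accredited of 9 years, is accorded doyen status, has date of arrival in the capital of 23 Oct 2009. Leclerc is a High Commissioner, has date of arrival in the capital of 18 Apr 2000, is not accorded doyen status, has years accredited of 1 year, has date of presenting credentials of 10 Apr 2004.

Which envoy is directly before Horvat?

By class of mission: Adeyemi, Horvat and Chaudhari (Apostolic Nuncio); then Amari (Ambassador); then Leclerc (High Commissioner); then Fontaine (Minister Plenipotentiary); then Andersen (Minister Resident).
Among Adeyemi, Horvat and Chaudhari, by years accredited (higher first): Adeyemi and Horvat (26 years) before Chaudhari (13 years).
Adeyemi and Horvat are each accorded doyen status, so the next rule applies.
Adeyemi and Horvat both have date of arrival in the capital 3 Feb 2004, so the next rule applies.
Among Adeyemi and Horvat, by date of presenting credentials (earlier first): Adeyemi (25 Feb 2012) before Horvat (9 Dec 2015).
Order: Adeyemi, Horvat, Chaudhari, Amari, Leclerc, Fontaine, Andersen.

Adeyemi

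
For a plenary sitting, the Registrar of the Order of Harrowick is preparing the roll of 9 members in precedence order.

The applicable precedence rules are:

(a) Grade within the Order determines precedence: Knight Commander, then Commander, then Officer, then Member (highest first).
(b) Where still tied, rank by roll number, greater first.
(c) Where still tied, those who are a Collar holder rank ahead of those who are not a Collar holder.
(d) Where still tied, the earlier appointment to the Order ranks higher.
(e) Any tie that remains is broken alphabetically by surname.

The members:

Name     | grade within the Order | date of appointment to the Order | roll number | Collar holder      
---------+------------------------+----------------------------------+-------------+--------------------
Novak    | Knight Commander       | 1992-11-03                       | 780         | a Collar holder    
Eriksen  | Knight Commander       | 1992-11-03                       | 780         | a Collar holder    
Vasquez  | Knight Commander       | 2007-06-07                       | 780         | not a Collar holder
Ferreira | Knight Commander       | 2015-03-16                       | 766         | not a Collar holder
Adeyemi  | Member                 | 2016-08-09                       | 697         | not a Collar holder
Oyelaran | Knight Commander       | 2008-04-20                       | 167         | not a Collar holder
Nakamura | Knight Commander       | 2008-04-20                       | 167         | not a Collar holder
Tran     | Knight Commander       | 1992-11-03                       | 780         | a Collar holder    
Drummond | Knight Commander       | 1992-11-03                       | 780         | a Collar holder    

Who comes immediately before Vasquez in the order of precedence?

By grade within the Order: Drummond, Eriksen, Novak, Tran, Vasquez, Ferreira, Nakamura and Oyelaran (Knight Commander); then Adeyemi (Member).
Among Drummond, Eriksen, Novak, Tran, Vasquez, Ferreira, Nakamura and Oyelaran, by roll number (higher first): Drummond, Eriksen, Novak, Tran and Vasquez (780) before Ferreira (766) before Nakamura and Oyelaran (167).
Among Drummond, Eriksen, Novak, Tran and Vasquez, a Collar holder before not a Collar holder: Drummond, Eriksen, Novak and Tran (a Collar holder) before Vasquez (not a Collar holder).
Drummond, Eriksen, Novak and Tran all have date of appointment to the Order 1992-11-03, so the next rule applies.
Among Drummond, Eriksen, Novak and Tran, alphabetically by surname: Drummond before Eriksen before Novak before Tran.
Nakamura and Oyelaran are each not a Collar holder, so the next rule applies.
Nakamura and Oyelaran both have date of appointment to the Order 2008-04-20, so the next rule applies.
Among Nakamura and Oyelaran, alphabetically by surname: Nakamura before Oyelaran.
Order: Drummond, Eriksen, Novak, Tran, Vasquez, Ferreira, Nakamura, Oyelaran, Adeyemi.

Tran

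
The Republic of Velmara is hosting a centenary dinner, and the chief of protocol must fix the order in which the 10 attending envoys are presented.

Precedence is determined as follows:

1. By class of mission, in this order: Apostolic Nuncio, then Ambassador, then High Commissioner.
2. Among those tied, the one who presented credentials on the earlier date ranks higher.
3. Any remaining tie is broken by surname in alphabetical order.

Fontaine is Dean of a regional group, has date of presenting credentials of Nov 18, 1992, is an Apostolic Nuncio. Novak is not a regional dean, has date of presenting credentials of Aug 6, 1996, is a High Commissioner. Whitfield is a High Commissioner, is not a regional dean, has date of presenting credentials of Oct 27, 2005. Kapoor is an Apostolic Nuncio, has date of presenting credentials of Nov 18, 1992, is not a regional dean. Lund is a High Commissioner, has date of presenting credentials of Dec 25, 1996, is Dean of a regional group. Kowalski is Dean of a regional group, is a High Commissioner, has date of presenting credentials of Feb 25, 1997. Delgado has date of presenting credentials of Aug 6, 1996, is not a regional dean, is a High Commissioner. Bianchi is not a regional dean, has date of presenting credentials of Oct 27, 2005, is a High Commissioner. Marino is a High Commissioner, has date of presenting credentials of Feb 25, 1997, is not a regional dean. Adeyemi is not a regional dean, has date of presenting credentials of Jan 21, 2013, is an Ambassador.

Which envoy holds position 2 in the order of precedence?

Kapoor

By class of mission: Fontaine and Kapoor (Apostolic Nuncio); then Adeyemi (Ambassador); then Delgado, Novak, Lund, Kowalski, Marino, Bianchi and Whitfield (High Commissioner).
Fontaine and Kapoor both have date of presenting credentials Nov 18, 1992, so the next rule applies.
Among Fontaine and Kapoor, alphabetically by surname: Fontaine before Kapoor.
Among Delgado, Novak, Lund, Kowalski, Marino, Bianchi and Whitfield, by date of presenting credentials (earlier first): Delgado and Novak (Aug 6, 1996) before Lund (Dec 25, 1996) before Kowalski and Marino (Feb 25, 1997) before Bianchi and Whitfield (Oct 27, 2005).
Among Delgado and Novak, alphabetically by surname: Delgado before Novak.
Among Kowalski and Marino, alphabetically by surname: Kowalski before Marino.
Among Bianchi and Whitfield, alphabetically by surname: Bianchi before Whitfield.
Order: Fontaine, Kapoor, Adeyemi, Delgado, Novak, Lund, Kowalski, Marino, Bianchi, Whitfield.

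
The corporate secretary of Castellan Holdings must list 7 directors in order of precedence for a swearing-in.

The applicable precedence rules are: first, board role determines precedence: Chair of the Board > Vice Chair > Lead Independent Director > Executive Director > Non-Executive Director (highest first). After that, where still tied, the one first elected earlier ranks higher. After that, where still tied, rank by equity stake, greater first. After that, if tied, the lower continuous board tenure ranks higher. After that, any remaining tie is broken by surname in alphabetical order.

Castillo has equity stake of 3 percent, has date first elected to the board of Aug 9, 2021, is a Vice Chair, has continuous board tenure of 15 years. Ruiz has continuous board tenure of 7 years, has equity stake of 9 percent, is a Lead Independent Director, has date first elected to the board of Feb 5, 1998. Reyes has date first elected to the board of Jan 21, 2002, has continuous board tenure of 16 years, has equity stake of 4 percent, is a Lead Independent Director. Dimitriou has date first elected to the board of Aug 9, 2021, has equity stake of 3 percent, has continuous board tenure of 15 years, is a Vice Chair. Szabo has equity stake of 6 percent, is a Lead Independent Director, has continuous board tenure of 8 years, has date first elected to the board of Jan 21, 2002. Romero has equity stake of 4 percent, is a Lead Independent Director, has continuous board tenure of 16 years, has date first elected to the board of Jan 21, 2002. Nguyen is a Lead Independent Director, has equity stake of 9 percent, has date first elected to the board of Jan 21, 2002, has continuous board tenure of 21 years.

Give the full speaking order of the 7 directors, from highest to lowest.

By board role: Castillo and Dimitriou (Vice Chair); then Ruiz, Nguyen, Szabo, Reyes and Romero (Lead Independent Director).
Castillo and Dimitriou both have date first elected to the board Aug 9, 2021, so the next rule applies.
Castillo and Dimitriou both have equity stake 3 percent, so the next rule applies.
Castillo and Dimitriou both have continuous board tenure 15 years, so the next rule applies.
Among Castillo and Dimitriou, alphabetically by surname: Castillo before Dimitriou.
Among Ruiz, Nguyen, Szabo, Reyes and Romero, by date first elected to the board (earlier first): Ruiz (Feb 5, 1998) before Nguyen, Szabo, Reyes and Romero (Jan 21, 2002).
Among Nguyen, Szabo, Reyes and Romero, by equity stake (higher first): Nguyen (9 percent) before Szabo (6 percent) before Reyes and Romero (4 percent).
Reyes and Romero both have continuous board tenure 16 years, so the next rule applies.
Among Reyes and Romero, alphabetically by surname: Reyes before Romero.
Full order: Castillo, Dimitriou, Ruiz, Nguyen, Szabo, Reyes, Romero.

Castillo, Dimitriou, Ruiz, Nguyen, Szabo, Reyes, Romero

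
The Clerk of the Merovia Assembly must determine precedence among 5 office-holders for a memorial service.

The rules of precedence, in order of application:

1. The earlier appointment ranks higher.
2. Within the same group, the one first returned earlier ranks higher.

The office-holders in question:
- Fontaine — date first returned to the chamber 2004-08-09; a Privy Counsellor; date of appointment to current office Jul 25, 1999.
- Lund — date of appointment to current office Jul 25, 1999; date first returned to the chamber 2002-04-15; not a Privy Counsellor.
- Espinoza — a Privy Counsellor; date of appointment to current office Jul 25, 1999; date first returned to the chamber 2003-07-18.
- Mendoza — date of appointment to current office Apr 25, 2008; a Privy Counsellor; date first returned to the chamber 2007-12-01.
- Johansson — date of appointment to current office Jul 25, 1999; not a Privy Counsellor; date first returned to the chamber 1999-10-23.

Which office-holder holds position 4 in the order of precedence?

Fontaine

By date of appointment to current office (earlier first): Johansson, Lund, Espinoza and Fontaine (each Jul 25, 1999); then Mendoza (Apr 25, 2008).
Among Johansson, Lund, Espinoza and Fontaine, by date first returned to the chamber (earlier first): Johansson (1999-10-23) before Lund (2002-04-15) before Espinoza (2003-07-18) before Fontaine (2004-08-09).
Order: Johansson, Lund, Espinoza, Fontaine, Mendoza.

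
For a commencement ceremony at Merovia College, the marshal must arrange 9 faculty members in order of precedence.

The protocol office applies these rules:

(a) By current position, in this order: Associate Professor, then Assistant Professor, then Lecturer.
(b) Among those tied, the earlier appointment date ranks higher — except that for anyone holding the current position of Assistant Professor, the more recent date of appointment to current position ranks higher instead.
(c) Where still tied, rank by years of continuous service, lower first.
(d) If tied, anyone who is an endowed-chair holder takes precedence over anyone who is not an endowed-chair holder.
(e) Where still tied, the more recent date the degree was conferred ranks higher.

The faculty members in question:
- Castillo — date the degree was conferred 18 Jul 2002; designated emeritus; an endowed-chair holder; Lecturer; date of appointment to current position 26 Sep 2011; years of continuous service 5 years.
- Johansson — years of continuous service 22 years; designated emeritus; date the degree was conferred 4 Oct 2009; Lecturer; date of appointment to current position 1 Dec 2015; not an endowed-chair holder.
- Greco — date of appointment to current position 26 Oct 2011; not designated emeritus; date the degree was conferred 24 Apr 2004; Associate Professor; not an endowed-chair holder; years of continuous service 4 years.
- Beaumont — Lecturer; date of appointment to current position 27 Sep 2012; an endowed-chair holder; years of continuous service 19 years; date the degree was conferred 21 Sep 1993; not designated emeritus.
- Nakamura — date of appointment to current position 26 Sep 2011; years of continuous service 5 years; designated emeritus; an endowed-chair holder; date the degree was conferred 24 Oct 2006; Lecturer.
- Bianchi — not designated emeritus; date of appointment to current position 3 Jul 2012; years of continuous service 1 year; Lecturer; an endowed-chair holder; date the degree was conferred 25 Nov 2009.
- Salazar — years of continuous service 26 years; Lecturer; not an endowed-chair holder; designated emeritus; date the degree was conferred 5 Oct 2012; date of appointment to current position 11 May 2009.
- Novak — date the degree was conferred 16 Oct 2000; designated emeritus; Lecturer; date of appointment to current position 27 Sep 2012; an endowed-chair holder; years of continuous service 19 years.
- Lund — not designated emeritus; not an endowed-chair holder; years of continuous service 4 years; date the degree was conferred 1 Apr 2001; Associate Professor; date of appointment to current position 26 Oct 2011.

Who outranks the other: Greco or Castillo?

Greco

By current position: Greco and Lund (Associate Professor); then Salazar, Nakamura, Castillo, Bianchi, Novak, Beaumont and Johansson (Lecturer).
Greco and Lund both have date of appointment to current position 26 Oct 2011, so the next rule applies.
Greco and Lund both have years of continuous service 4 years, so the next rule applies.
Greco and Lund are each not an endowed-chair holder, so the next rule applies.
Among Greco and Lund, by date the degree was conferred (later first): Greco (24 Apr 2004) before Lund (1 Apr 2001).
Among Salazar, Nakamura, Castillo, Bianchi, Novak, Beaumont and Johansson, by date of appointment to current position (earlier first): Salazar (11 May 2009) before Nakamura and Castillo (26 Sep 2011) before Bianchi (3 Jul 2012) before Novak and Beaumont (27 Sep 2012) before Johansson (1 Dec 2015).
Nakamura and Castillo both have years of continuous service 5 years, so the next rule applies.
Nakamura and Castillo are each an endowed-chair holder, so the next rule applies.
Among Nakamura and Castillo, by date the degree was conferred (later first): Nakamura (24 Oct 2006) before Castillo (18 Jul 2002).
Novak and Beaumont both have years of continuous service 19 years, so the next rule applies.
Novak and Beaumont are each an endowed-chair holder, so the next rule applies.
Among Novak and Beaumont, by date the degree was conferred (later first): Novak (16 Oct 2000) before Beaumont (21 Sep 1993).
So Greco takes precedence.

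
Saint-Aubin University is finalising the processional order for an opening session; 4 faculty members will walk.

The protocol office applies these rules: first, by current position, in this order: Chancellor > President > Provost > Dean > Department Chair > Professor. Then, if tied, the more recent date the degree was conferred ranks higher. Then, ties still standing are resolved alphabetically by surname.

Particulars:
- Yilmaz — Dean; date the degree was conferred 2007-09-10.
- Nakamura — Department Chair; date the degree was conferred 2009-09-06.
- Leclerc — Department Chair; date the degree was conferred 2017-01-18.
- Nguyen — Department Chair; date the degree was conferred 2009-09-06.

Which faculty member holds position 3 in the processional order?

By current position: Yilmaz (Dean); then Leclerc, Nakamura and Nguyen (Department Chair).
Among Leclerc, Nakamura and Nguyen, by date the degree was conferred (later first): Leclerc (2017-01-18) before Nakamura and Nguyen (2009-09-06).
Among Nakamura and Nguyen, alphabetically by surname: Nakamura before Nguyen.
Order: Yilmaz, Leclerc, Nakamura, Nguyen.

Nakamura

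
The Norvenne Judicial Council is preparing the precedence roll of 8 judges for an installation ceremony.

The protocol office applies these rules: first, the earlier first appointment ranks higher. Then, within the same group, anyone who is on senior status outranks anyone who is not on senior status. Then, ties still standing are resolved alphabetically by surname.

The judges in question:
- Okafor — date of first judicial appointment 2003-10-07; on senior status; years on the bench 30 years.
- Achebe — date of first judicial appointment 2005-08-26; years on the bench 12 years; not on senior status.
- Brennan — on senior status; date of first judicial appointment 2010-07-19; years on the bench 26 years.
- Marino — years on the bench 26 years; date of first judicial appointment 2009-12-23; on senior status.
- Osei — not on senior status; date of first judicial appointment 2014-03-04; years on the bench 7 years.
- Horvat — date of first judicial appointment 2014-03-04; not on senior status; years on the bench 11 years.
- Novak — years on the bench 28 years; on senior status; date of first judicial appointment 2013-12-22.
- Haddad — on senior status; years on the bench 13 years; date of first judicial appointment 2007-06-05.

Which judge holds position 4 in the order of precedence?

By date of first judicial appointment (earlier first): Okafor (2003-10-07); then Achebe (2005-08-26); then Haddad (2007-06-05); then Marino (2009-12-23); then Brennan (2010-07-19); then Novak (2013-12-22); then Horvat and Osei (both 2014-03-04).
Horvat and Osei are each not on senior status, so the next rule applies.
Among Horvat and Osei, alphabetically by surname: Horvat before Osei.
Order: Okafor, Achebe, Haddad, Marino, Brennan, Novak, Horvat, Osei.

Marino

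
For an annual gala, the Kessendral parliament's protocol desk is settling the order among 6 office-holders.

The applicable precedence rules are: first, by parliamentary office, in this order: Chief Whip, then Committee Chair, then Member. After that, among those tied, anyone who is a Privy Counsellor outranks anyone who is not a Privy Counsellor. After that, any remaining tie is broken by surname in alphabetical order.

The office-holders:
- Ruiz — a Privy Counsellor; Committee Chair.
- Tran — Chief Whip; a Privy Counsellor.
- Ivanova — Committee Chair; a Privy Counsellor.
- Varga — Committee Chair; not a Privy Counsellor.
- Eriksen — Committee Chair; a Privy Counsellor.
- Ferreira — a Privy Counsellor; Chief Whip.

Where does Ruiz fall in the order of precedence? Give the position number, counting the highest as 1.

By parliamentary office: Ferreira and Tran (Chief Whip); then Eriksen, Ivanova, Ruiz and Varga (Committee Chair).
Ferreira and Tran are each a Privy Counsellor, so the next rule applies.
Among Ferreira and Tran, alphabetically by surname: Ferreira before Tran.
Among Eriksen, Ivanova, Ruiz and Varga, a Privy Counsellor before not a Privy Counsellor: Eriksen, Ivanova and Ruiz (a Privy Counsellor) before Varga (not a Privy Counsellor).
Among Eriksen, Ivanova and Ruiz, alphabetically by surname: Eriksen before Ivanova before Ruiz.
Order: Ferreira, Tran, Eriksen, Ivanova, Ruiz, Varga. So position 5.

5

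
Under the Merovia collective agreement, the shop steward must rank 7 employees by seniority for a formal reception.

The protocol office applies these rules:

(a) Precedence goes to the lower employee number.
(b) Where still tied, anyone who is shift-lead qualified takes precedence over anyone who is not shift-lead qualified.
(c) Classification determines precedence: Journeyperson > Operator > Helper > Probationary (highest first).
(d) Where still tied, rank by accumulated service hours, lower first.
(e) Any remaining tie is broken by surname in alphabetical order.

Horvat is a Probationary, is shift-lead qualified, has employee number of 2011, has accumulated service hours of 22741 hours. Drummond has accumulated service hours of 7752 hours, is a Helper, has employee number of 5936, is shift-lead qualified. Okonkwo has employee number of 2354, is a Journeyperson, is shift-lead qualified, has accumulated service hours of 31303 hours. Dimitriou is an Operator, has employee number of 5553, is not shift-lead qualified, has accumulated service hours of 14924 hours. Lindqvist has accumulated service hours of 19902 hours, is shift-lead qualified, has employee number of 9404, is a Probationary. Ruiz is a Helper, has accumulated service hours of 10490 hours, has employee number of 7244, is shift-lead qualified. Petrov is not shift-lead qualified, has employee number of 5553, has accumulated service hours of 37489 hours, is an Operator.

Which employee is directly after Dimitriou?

By employee number (lower first): Horvat (2011); then Okonkwo (2354); then Dimitriou and Petrov (both 5553); then Drummond (5936); then Ruiz (7244); then Lindqvist (9404).
Dimitriou and Petrov are each not shift-lead qualified, so the next rule applies.
Dimitriou and Petrov are each Operator, so the next rule applies.
Among Dimitriou and Petrov, by accumulated service hours (lower first): Dimitriou (14924 hours) before Petrov (37489 hours).
Order: Horvat, Okonkwo, Dimitriou, Petrov, Drummond, Ruiz, Lindqvist.

Petrov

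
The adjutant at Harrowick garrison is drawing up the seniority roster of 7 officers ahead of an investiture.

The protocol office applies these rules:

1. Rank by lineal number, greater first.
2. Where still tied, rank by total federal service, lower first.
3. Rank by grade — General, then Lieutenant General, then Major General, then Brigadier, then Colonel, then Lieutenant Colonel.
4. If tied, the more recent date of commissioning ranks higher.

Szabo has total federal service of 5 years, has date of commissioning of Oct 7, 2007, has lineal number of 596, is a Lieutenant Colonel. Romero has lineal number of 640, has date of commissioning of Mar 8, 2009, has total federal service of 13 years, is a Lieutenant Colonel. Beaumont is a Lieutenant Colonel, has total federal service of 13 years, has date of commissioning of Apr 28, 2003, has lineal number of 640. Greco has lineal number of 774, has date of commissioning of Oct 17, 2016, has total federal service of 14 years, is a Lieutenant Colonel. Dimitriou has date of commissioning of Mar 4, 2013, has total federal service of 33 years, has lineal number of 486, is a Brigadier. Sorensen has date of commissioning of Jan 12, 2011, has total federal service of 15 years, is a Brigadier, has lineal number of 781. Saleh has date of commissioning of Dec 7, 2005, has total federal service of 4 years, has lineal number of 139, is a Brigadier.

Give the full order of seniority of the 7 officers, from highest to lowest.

Sorensen, Greco, Romero, Beaumont, Szabo, Dimitriou, Saleh

By lineal number (higher first): Sorensen (781); then Greco (774); then Romero and Beaumont (both 640); then Szabo (596); then Dimitriou (486); then Saleh (139).
Romero and Beaumont both have total federal service 13 years, so the next rule applies.
Romero and Beaumont are each Lieutenant Colonel, so the next rule applies.
Among Romero and Beaumont, by date of commissioning (later first): Romero (Mar 8, 2009) before Beaumont (Apr 28, 2003).
Full order: Sorensen, Greco, Romero, Beaumont, Szabo, Dimitriou, Saleh.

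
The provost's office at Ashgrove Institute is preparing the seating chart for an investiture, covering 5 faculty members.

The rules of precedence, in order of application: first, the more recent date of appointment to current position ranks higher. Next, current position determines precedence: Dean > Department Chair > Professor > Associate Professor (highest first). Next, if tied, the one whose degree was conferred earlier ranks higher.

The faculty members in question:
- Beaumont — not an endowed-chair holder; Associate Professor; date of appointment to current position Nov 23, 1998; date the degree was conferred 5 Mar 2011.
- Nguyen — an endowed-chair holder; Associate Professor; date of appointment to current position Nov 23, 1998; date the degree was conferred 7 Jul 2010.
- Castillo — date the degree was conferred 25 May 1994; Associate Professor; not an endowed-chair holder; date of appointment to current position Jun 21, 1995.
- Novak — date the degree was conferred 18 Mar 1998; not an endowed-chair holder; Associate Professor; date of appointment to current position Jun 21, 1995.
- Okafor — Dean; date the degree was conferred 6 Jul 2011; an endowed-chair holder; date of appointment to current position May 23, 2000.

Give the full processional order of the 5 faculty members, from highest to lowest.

By date of appointment to current position (later first): Okafor (May 23, 2000); then Nguyen and Beaumont (both Nov 23, 1998); then Castillo and Novak (both Jun 21, 1995).
Nguyen and Beaumont are each Associate Professor, so the next rule applies.
Among Nguyen and Beaumont, by date the degree was conferred (earlier first): Nguyen (7 Jul 2010) before Beaumont (5 Mar 2011).
Castillo and Novak are each Associate Professor, so the next rule applies.
Among Castillo and Novak, by date the degree was conferred (earlier first): Castillo (25 May 1994) before Novak (18 Mar 1998).
Full order: Okafor, Nguyen, Beaumont, Castillo, Novak.

Okafor, Nguyen, Beaumont, Castillo, Novak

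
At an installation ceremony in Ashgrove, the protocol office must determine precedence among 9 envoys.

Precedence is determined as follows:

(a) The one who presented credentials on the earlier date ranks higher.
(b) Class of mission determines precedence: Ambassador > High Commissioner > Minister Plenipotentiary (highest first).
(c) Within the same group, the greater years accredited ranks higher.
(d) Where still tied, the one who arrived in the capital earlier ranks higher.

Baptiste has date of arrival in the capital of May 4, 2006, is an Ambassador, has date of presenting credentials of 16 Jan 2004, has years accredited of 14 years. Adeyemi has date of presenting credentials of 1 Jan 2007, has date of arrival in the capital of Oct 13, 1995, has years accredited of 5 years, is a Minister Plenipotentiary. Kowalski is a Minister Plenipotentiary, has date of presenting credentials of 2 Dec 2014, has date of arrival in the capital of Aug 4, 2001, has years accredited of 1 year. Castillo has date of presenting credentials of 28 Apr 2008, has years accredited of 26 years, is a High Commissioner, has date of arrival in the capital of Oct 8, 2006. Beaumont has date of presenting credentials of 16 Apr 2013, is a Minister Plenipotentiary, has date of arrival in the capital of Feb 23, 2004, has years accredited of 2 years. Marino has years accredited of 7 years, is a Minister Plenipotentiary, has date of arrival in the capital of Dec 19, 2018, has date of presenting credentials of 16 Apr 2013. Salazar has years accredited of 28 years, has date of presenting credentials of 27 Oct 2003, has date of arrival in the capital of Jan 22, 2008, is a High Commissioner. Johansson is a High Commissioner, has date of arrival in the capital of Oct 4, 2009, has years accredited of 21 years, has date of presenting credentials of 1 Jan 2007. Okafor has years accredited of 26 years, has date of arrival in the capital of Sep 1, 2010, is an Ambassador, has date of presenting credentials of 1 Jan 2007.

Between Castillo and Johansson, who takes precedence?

Johansson

By date of presenting credentials (earlier first): Salazar (27 Oct 2003); then Baptiste (16 Jan 2004); then Okafor, Johansson and Adeyemi (each 1 Jan 2007); then Castillo (28 Apr 2008); then Marino and Beaumont (both 16 Apr 2013); then Kowalski (2 Dec 2014).
Among Okafor, Johansson and Adeyemi, by class of mission: Okafor (Ambassador) before Johansson (High Commissioner) before Adeyemi (Minister Plenipotentiary).
Marino and Beaumont are each Minister Plenipotentiary, so the next rule applies.
Among Marino and Beaumont, by years accredited (higher first): Marino (7 years) before Beaumont (2 years).
So Johansson takes precedence.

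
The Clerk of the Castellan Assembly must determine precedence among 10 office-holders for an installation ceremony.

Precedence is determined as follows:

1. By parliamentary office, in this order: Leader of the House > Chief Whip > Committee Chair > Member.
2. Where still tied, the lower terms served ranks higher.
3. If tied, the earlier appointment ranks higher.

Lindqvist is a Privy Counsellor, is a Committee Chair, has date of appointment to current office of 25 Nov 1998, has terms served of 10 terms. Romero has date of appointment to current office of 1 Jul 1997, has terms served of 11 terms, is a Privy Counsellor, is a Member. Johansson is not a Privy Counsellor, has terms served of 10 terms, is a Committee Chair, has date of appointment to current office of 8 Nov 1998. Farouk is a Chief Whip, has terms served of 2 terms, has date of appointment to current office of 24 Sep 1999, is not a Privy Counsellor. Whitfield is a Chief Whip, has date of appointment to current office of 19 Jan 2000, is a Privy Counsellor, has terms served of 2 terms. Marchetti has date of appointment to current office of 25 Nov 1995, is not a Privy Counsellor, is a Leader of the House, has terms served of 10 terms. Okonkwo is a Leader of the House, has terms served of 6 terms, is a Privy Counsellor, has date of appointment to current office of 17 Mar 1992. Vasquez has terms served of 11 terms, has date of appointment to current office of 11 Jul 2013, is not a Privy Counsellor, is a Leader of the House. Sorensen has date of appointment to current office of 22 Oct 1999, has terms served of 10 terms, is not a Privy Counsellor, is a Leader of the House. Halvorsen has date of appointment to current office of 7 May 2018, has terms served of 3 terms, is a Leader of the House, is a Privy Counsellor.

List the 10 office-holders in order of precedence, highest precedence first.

Halvorsen, Okonkwo, Marchetti, Sorensen, Vasquez, Farouk, Whitfield, Johansson, Lindqvist, Romero

By parliamentary office: Halvorsen, Okonkwo, Marchetti, Sorensen and Vasquez (Leader of the House); then Farouk and Whitfield (Chief Whip); then Johansson and Lindqvist (Committee Chair); then Romero (Member).
Among Halvorsen, Okonkwo, Marchetti, Sorensen and Vasquez, by terms served (lower first): Halvorsen (3 terms) before Okonkwo (6 terms) before Marchetti and Sorensen (10 terms) before Vasquez (11 terms).
Among Marchetti and Sorensen, by date of appointment to current office (earlier first): Marchetti (25 Nov 1995) before Sorensen (22 Oct 1999).
Farouk and Whitfield both have terms served 2 terms, so the next rule applies.
Among Farouk and Whitfield, by date of appointment to current office (earlier first): Farouk (24 Sep 1999) before Whitfield (19 Jan 2000).
Johansson and Lindqvist both have terms served 10 terms, so the next rule applies.
Among Johansson and Lindqvist, by date of appointment to current office (earlier first): Johansson (8 Nov 1998) before Lindqvist (25 Nov 1998).
Full order: Halvorsen, Okonkwo, Marchetti, Sorensen, Vasquez, Farouk, Whitfield, Johansson, Lindqvist, Romero.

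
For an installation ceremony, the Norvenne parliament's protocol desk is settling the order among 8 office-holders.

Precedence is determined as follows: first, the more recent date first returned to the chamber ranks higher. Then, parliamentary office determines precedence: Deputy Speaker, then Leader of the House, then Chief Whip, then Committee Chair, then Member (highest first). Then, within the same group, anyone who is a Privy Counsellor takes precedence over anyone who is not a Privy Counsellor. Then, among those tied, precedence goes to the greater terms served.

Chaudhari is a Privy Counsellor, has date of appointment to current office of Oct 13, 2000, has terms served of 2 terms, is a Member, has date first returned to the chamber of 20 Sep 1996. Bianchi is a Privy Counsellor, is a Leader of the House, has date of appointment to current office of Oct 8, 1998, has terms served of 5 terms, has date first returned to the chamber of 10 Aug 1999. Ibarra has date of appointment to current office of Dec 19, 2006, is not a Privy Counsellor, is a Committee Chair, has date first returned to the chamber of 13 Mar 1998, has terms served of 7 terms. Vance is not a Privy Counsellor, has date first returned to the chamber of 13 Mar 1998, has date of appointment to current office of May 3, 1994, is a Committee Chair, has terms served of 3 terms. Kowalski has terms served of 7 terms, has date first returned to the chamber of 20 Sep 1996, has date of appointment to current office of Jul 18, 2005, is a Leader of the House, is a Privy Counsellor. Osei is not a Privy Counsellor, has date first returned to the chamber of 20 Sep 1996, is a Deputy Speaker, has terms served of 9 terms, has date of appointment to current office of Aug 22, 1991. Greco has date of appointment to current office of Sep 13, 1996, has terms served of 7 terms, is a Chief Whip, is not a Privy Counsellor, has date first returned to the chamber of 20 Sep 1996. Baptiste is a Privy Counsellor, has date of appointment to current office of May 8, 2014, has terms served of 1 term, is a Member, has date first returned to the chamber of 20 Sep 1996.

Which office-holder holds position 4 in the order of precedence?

Osei

By date first returned to the chamber (later first): Bianchi (10 Aug 1999); then Ibarra and Vance (both 13 Mar 1998); then Osei, Kowalski, Greco, Chaudhari and Baptiste (each 20 Sep 1996).
Ibarra and Vance are each Committee Chair, so the next rule applies.
Ibarra and Vance are each not a Privy Counsellor, so the next rule applies.
Among Ibarra and Vance, by terms served (higher first): Ibarra (7 terms) before Vance (3 terms).
Among Osei, Kowalski, Greco, Chaudhari and Baptiste, by parliamentary office: Osei (Deputy Speaker) before Kowalski (Leader of the House) before Greco (Chief Whip) before Chaudhari and Baptiste (Member).
Chaudhari and Baptiste are each a Privy Counsellor, so the next rule applies.
Among Chaudhari and Baptiste, by terms served (higher first): Chaudhari (2 terms) before Baptiste (1 term).
Order: Bianchi, Ibarra, Vance, Osei, Kowalski, Greco, Chaudhari, Baptiste.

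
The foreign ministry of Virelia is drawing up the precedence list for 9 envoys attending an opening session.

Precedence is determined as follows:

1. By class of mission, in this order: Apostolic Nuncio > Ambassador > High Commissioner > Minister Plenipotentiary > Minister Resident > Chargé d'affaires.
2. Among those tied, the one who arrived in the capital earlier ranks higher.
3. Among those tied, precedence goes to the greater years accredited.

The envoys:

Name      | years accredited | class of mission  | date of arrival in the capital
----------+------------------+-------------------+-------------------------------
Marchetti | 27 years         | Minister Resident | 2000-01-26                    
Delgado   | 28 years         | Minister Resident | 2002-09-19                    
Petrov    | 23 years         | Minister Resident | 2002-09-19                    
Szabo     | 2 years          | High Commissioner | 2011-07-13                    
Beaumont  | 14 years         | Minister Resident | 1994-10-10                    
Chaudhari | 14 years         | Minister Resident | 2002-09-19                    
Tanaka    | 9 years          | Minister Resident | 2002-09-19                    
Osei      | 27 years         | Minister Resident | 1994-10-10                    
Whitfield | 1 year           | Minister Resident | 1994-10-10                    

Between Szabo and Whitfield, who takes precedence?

Szabo

By class of mission: Szabo (High Commissioner); then Osei, Beaumont, Whitfield, Marchetti, Delgado, Petrov, Chaudhari and Tanaka (Minister Resident).
Among Osei, Beaumont, Whitfield, Marchetti, Delgado, Petrov, Chaudhari and Tanaka, by date of arrival in the capital (earlier first): Osei, Beaumont and Whitfield (1994-10-10) before Marchetti (2000-01-26) before Delgado, Petrov, Chaudhari and Tanaka (2002-09-19).
Among Osei, Beaumont and Whitfield, by years accredited (higher first): Osei (27 years) before Beaumont (14 years) before Whitfield (1 year).
Among Delgado, Petrov, Chaudhari and Tanaka, by years accredited (higher first): Delgado (28 years) before Petrov (23 years) before Chaudhari (14 years) before Tanaka (9 years).
So Szabo takes precedence.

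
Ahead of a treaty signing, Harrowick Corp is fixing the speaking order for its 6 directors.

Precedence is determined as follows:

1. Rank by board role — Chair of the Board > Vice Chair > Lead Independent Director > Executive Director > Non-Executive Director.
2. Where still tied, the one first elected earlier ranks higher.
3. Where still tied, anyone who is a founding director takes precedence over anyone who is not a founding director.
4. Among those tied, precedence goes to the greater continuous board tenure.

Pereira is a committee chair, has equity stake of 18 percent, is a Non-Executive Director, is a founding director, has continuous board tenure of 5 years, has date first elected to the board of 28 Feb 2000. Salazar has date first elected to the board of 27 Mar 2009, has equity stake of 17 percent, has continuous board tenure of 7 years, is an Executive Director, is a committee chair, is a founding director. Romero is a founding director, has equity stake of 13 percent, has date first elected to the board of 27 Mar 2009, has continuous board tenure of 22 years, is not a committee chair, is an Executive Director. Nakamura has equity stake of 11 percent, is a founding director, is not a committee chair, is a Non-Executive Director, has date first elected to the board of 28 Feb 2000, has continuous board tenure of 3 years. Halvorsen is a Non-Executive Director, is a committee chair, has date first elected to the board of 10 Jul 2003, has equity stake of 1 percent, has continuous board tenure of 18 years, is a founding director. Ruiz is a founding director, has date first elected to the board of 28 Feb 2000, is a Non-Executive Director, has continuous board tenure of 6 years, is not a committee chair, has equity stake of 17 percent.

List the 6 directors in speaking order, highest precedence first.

By board role: Romero and Salazar (Executive Director); then Ruiz, Pereira, Nakamura and Halvorsen (Non-Executive Director).
Romero and Salazar both have date first elected to the board 27 Mar 2009, so the next rule applies.
Romero and Salazar are each a founding director, so the next rule applies.
Among Romero and Salazar, by continuous board tenure (higher first): Romero (22 years) before Salazar (7 years).
Among Ruiz, Pereira, Nakamura and Halvorsen, by date first elected to the board (earlier first): Ruiz, Pereira and Nakamura (28 Feb 2000) before Halvorsen (10 Jul 2003).
Ruiz, Pereira and Nakamura are each a founding director, so the next rule applies.
Among Ruiz, Pereira and Nakamura, by continuous board tenure (higher first): Ruiz (6 years) before Pereira (5 years) before Nakamura (3 years).
Full order: Romero, Salazar, Ruiz, Pereira, Nakamura, Halvorsen.

Romero, Salazar, Ruiz, Pereira, Nakamura, Halvorsen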